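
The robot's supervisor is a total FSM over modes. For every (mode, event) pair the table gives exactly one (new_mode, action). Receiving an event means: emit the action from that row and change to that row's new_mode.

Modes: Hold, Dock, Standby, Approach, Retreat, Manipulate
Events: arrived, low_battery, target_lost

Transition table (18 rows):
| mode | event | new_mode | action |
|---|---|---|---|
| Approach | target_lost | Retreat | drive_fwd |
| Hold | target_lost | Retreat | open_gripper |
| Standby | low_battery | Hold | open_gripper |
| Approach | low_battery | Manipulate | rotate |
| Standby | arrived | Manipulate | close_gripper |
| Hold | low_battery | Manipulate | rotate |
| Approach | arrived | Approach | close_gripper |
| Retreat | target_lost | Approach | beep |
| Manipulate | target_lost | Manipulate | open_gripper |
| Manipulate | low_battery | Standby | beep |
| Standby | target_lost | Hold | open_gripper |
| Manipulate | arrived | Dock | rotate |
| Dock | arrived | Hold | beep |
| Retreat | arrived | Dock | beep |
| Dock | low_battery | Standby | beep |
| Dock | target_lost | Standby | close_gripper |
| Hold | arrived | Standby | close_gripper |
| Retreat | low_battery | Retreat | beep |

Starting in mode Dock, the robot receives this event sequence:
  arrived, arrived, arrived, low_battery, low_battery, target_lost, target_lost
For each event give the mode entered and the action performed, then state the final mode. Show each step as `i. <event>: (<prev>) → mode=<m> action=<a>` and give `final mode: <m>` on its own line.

1. arrived: (Dock) → mode=Hold action=beep
2. arrived: (Hold) → mode=Standby action=close_gripper
3. arrived: (Standby) → mode=Manipulate action=close_gripper
4. low_battery: (Manipulate) → mode=Standby action=beep
5. low_battery: (Standby) → mode=Hold action=open_gripper
6. target_lost: (Hold) → mode=Retreat action=open_gripper
7. target_lost: (Retreat) → mode=Approach action=beep

final mode: Approach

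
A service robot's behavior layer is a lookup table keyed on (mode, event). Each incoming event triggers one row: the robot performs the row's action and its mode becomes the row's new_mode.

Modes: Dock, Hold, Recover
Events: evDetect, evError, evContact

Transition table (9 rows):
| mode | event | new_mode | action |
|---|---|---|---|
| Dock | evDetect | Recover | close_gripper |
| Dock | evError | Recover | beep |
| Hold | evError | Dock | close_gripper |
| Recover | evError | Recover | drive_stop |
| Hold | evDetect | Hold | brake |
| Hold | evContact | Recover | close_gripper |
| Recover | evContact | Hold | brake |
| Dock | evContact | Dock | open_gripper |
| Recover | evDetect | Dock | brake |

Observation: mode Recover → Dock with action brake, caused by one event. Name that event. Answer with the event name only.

evDetect

try evDetect: (Recover, evDetect) → (Dock, brake)  ← matches
try evError: (Recover, evError) → (Recover, drive_stop)
try evContact: (Recover, evContact) → (Hold, brake)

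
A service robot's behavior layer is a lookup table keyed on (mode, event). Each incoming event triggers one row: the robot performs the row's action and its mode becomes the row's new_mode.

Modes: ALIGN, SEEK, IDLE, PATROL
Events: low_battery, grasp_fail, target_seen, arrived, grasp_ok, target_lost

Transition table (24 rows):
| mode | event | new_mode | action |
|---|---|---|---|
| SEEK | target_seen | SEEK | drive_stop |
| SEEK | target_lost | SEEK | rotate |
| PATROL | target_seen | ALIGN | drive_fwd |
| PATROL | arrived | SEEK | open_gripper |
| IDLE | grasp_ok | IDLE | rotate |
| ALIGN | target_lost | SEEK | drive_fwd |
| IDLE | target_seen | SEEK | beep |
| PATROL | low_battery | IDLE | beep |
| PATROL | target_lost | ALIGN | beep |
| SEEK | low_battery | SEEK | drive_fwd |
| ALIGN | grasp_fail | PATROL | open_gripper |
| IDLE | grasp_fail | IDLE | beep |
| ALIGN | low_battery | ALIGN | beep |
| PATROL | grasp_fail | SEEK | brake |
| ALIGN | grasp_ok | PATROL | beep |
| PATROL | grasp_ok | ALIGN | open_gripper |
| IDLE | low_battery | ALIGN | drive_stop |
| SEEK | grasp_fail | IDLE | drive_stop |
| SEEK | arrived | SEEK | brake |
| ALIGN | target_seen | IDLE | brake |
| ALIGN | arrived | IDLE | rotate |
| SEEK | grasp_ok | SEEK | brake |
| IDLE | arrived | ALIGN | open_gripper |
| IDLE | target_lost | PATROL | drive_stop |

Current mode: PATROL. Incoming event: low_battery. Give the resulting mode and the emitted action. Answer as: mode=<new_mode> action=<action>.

current mode = PATROL; filter table to that mode:
  (PATROL, target_seen) → (ALIGN, drive_fwd)
  (PATROL, arrived) → (SEEK, open_gripper)
  (PATROL, low_battery) → (IDLE, beep)  ← event matches
  (PATROL, target_lost) → (ALIGN, beep)
  (PATROL, grasp_fail) → (SEEK, brake)
  (PATROL, grasp_ok) → (ALIGN, open_gripper)
event = low_battery selects (IDLE, beep)

mode=IDLE action=beep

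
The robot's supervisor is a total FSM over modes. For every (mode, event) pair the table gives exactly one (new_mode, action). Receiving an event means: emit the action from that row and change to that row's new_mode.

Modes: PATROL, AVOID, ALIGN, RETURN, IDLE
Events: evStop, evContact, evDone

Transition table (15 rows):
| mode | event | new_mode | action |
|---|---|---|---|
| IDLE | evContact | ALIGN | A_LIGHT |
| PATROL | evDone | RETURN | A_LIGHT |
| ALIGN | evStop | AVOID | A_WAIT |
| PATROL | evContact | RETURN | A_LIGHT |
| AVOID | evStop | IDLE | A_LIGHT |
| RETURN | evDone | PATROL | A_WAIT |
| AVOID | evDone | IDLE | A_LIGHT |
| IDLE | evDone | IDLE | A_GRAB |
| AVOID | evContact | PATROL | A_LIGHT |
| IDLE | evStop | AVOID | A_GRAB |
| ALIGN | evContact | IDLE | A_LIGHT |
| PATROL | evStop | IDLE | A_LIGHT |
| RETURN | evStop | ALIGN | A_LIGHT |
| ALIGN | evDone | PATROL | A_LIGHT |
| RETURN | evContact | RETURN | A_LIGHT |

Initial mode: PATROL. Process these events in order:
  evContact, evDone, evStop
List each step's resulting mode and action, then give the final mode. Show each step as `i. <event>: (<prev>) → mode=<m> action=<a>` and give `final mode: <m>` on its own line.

1. evContact: (PATROL) → mode=RETURN action=A_LIGHT
2. evDone: (RETURN) → mode=PATROL action=A_WAIT
3. evStop: (PATROL) → mode=IDLE action=A_LIGHT

final mode: IDLE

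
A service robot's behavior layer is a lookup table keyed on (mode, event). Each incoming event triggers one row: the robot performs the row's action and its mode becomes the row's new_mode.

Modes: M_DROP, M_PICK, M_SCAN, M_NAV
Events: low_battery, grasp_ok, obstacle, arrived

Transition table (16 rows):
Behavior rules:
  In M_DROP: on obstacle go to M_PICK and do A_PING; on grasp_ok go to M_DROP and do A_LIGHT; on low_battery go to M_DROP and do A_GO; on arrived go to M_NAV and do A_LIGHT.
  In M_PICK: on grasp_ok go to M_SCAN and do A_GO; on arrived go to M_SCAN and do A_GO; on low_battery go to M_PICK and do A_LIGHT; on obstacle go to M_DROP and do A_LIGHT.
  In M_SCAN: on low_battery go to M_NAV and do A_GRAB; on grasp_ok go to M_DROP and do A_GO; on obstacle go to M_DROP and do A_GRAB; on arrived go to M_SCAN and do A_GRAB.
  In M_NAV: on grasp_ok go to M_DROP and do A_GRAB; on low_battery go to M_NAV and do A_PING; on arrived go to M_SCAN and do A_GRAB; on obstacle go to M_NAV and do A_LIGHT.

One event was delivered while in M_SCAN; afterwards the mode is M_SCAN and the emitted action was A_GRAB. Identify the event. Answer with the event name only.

try low_battery: (M_SCAN, low_battery) → (M_NAV, A_GRAB)
try grasp_ok: (M_SCAN, grasp_ok) → (M_DROP, A_GO)
try obstacle: (M_SCAN, obstacle) → (M_DROP, A_GRAB)
try arrived: (M_SCAN, arrived) → (M_SCAN, A_GRAB)  ← matches

arrived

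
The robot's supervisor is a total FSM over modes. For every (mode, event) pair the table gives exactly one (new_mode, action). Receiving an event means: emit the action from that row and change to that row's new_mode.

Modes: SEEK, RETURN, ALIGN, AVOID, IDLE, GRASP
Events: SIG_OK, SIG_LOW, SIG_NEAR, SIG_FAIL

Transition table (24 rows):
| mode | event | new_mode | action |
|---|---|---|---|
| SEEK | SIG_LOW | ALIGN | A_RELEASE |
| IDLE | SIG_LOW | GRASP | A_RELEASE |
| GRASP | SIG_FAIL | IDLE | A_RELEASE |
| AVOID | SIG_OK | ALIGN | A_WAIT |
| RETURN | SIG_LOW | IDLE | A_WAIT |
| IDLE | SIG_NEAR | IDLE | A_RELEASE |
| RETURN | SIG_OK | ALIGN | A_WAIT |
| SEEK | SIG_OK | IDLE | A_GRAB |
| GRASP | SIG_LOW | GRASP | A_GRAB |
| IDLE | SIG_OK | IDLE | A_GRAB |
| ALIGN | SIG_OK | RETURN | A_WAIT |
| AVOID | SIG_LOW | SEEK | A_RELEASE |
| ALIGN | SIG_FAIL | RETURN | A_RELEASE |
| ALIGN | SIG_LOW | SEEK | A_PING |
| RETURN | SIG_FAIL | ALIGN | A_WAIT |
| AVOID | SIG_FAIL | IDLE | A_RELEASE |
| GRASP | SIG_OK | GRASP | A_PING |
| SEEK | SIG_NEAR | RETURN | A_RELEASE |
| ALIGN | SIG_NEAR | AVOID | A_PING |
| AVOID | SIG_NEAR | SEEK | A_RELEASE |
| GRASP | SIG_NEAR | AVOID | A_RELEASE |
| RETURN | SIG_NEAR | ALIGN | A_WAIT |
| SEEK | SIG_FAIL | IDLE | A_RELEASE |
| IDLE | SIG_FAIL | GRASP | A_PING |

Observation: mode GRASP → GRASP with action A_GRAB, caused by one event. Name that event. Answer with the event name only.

try SIG_OK: (GRASP, SIG_OK) → (GRASP, A_PING)
try SIG_LOW: (GRASP, SIG_LOW) → (GRASP, A_GRAB)  ← matches
try SIG_NEAR: (GRASP, SIG_NEAR) → (AVOID, A_RELEASE)
try SIG_FAIL: (GRASP, SIG_FAIL) → (IDLE, A_RELEASE)

SIG_LOW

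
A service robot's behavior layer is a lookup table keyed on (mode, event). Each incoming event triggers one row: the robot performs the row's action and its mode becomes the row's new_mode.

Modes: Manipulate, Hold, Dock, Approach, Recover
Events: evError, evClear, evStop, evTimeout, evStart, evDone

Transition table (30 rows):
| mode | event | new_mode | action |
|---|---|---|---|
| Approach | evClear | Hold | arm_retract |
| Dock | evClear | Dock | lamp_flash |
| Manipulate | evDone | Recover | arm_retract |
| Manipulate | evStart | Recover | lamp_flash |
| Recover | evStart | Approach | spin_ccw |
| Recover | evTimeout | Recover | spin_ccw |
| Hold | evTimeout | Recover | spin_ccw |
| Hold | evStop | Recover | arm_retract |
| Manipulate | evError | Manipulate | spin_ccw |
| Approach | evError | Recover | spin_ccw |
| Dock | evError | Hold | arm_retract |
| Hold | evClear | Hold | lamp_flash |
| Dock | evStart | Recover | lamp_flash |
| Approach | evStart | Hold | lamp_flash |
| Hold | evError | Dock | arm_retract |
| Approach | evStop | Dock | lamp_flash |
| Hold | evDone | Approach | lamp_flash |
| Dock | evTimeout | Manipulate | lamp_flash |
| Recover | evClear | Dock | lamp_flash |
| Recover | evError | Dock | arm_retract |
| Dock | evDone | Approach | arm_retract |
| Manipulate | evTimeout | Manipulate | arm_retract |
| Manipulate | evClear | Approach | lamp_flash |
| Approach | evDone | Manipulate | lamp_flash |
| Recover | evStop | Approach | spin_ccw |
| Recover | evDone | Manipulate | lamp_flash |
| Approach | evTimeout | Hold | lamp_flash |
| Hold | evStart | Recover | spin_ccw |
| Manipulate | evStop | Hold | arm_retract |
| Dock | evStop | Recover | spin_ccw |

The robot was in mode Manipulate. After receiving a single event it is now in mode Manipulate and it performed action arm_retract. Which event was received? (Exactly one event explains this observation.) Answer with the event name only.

evTimeout

try evError: (Manipulate, evError) → (Manipulate, spin_ccw)
try evClear: (Manipulate, evClear) → (Approach, lamp_flash)
try evStop: (Manipulate, evStop) → (Hold, arm_retract)
try evTimeout: (Manipulate, evTimeout) → (Manipulate, arm_retract)  ← matches
try evStart: (Manipulate, evStart) → (Recover, lamp_flash)
try evDone: (Manipulate, evDone) → (Recover, arm_retract)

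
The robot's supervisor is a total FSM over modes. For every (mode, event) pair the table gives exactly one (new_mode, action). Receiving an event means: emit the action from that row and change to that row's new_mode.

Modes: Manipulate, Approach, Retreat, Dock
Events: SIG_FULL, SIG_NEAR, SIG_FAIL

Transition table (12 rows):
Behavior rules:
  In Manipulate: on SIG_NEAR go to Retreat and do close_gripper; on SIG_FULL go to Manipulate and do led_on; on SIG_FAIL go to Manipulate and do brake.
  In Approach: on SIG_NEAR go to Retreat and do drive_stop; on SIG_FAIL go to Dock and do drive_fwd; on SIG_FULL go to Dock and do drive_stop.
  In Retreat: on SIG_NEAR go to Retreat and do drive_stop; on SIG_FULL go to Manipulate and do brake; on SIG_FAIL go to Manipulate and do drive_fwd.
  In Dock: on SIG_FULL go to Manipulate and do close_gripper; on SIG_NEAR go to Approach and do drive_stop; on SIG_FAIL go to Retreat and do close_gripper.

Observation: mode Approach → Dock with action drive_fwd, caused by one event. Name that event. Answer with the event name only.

SIG_FAIL

try SIG_FULL: (Approach, SIG_FULL) → (Dock, drive_stop)
try SIG_NEAR: (Approach, SIG_NEAR) → (Retreat, drive_stop)
try SIG_FAIL: (Approach, SIG_FAIL) → (Dock, drive_fwd)  ← matches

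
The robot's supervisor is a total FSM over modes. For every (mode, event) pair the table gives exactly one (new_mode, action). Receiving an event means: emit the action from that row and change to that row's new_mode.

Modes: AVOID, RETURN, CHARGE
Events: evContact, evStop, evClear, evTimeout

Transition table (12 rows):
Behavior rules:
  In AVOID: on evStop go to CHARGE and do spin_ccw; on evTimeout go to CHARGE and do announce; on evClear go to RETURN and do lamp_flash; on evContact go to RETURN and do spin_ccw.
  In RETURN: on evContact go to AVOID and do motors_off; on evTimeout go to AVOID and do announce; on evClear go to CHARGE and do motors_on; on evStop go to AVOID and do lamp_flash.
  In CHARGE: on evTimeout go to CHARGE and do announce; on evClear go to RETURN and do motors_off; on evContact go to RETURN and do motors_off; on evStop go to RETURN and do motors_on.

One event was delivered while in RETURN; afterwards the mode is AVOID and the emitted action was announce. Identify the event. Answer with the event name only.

try evContact: (RETURN, evContact) → (AVOID, motors_off)
try evStop: (RETURN, evStop) → (AVOID, lamp_flash)
try evClear: (RETURN, evClear) → (CHARGE, motors_on)
try evTimeout: (RETURN, evTimeout) → (AVOID, announce)  ← matches

evTimeout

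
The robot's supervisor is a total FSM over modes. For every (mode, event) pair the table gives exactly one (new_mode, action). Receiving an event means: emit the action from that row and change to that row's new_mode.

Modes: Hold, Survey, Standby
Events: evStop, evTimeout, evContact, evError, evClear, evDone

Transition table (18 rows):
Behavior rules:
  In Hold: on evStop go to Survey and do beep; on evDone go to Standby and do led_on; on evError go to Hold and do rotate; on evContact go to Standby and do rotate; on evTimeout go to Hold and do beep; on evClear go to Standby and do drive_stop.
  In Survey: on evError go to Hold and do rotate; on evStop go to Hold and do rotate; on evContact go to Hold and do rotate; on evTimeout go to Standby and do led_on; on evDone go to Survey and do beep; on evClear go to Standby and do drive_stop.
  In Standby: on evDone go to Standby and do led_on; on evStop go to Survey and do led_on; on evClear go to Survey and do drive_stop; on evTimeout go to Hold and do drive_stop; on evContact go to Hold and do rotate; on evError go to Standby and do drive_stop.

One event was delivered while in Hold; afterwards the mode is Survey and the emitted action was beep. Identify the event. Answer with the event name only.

try evStop: (Hold, evStop) → (Survey, beep)  ← matches
try evTimeout: (Hold, evTimeout) → (Hold, beep)
try evContact: (Hold, evContact) → (Standby, rotate)
try evError: (Hold, evError) → (Hold, rotate)
try evClear: (Hold, evClear) → (Standby, drive_stop)
try evDone: (Hold, evDone) → (Standby, led_on)

evStop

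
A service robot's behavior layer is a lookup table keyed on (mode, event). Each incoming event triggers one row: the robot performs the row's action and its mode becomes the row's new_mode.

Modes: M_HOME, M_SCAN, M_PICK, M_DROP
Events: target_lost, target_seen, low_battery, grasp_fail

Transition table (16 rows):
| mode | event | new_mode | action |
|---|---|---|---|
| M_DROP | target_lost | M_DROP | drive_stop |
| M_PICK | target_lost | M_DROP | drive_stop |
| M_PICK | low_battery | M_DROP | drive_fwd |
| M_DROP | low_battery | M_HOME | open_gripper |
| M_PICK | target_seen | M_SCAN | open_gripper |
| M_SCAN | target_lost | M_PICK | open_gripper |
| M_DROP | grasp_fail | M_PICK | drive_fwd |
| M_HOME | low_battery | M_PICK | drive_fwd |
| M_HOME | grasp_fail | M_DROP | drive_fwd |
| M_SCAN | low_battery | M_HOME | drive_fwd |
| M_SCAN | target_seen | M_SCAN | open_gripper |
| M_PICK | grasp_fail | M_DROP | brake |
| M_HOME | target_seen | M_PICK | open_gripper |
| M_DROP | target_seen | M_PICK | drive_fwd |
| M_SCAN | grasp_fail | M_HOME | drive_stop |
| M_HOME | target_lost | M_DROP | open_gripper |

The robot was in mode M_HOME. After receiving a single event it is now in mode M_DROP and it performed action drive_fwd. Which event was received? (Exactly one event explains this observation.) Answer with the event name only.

try target_lost: (M_HOME, target_lost) → (M_DROP, open_gripper)
try target_seen: (M_HOME, target_seen) → (M_PICK, open_gripper)
try low_battery: (M_HOME, low_battery) → (M_PICK, drive_fwd)
try grasp_fail: (M_HOME, grasp_fail) → (M_DROP, drive_fwd)  ← matches

grasp_fail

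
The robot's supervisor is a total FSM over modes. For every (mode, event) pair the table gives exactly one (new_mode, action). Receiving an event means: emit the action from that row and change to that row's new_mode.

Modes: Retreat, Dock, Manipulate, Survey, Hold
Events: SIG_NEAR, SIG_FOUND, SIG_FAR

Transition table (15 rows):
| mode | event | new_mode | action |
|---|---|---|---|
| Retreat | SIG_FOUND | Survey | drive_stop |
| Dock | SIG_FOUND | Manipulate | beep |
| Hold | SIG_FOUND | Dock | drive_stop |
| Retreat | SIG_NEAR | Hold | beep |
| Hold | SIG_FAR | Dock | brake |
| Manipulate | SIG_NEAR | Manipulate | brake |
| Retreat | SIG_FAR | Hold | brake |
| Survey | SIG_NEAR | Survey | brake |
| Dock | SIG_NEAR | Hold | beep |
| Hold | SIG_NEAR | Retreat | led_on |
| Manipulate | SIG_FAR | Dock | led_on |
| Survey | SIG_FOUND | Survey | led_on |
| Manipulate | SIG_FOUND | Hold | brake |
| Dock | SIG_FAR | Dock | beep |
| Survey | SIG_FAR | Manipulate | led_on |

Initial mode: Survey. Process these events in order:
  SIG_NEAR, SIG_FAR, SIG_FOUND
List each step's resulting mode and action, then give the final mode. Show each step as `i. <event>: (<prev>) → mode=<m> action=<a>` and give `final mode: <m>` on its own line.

1. SIG_NEAR: (Survey) → mode=Survey action=brake
2. SIG_FAR: (Survey) → mode=Manipulate action=led_on
3. SIG_FOUND: (Manipulate) → mode=Hold action=brake

final mode: Hold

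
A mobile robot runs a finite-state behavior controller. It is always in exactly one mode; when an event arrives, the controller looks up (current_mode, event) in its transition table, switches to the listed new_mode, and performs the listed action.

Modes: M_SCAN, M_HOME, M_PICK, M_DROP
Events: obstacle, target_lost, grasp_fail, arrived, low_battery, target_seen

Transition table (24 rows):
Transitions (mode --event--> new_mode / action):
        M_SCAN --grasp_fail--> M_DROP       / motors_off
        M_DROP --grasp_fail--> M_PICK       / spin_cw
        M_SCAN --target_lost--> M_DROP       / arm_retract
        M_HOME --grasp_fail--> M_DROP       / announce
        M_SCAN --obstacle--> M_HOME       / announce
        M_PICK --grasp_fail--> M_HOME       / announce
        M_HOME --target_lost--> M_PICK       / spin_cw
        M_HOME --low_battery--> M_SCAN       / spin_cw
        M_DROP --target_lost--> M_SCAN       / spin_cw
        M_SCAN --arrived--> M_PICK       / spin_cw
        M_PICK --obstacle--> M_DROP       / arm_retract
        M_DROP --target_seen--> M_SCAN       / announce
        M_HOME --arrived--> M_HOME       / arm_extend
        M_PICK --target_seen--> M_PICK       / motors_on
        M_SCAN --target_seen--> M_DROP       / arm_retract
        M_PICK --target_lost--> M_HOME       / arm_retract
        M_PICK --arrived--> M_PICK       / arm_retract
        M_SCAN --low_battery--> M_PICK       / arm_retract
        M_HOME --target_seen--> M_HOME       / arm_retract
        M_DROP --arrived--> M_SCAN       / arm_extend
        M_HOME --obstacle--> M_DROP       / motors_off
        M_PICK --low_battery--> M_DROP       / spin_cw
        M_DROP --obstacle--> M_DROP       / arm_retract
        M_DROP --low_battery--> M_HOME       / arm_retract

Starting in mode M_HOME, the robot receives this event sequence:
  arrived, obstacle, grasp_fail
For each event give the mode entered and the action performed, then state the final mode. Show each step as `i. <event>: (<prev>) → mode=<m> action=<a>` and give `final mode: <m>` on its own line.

final mode: M_PICK

1. arrived: (M_HOME) → mode=M_HOME action=arm_extend
2. obstacle: (M_HOME) → mode=M_DROP action=motors_off
3. grasp_fail: (M_DROP) → mode=M_PICK action=spin_cw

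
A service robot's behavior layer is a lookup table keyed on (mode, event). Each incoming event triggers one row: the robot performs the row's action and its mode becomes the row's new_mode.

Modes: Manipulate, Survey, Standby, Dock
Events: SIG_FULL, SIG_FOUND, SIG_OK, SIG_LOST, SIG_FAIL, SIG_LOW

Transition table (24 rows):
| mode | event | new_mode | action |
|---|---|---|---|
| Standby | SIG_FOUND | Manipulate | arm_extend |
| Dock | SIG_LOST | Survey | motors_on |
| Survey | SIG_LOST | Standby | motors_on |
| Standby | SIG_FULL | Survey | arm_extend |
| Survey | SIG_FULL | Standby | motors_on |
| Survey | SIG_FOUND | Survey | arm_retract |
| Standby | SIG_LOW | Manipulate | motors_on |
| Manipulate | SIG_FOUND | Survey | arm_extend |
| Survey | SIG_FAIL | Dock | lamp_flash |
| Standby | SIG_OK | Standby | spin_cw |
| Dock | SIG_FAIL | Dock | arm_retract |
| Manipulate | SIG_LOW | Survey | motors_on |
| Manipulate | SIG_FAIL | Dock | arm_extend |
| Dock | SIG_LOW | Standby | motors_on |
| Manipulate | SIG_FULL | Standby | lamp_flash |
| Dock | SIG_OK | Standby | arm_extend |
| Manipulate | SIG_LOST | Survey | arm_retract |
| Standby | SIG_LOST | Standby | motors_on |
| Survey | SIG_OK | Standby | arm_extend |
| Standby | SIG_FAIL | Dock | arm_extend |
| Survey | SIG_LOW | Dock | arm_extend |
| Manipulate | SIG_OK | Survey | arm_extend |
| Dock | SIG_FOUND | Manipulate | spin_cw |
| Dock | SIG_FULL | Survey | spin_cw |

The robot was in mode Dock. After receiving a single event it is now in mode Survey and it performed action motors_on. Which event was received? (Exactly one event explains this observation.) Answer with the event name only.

SIG_LOST

try SIG_FULL: (Dock, SIG_FULL) → (Survey, spin_cw)
try SIG_FOUND: (Dock, SIG_FOUND) → (Manipulate, spin_cw)
try SIG_OK: (Dock, SIG_OK) → (Standby, arm_extend)
try SIG_LOST: (Dock, SIG_LOST) → (Survey, motors_on)  ← matches
try SIG_FAIL: (Dock, SIG_FAIL) → (Dock, arm_retract)
try SIG_LOW: (Dock, SIG_LOW) → (Standby, motors_on)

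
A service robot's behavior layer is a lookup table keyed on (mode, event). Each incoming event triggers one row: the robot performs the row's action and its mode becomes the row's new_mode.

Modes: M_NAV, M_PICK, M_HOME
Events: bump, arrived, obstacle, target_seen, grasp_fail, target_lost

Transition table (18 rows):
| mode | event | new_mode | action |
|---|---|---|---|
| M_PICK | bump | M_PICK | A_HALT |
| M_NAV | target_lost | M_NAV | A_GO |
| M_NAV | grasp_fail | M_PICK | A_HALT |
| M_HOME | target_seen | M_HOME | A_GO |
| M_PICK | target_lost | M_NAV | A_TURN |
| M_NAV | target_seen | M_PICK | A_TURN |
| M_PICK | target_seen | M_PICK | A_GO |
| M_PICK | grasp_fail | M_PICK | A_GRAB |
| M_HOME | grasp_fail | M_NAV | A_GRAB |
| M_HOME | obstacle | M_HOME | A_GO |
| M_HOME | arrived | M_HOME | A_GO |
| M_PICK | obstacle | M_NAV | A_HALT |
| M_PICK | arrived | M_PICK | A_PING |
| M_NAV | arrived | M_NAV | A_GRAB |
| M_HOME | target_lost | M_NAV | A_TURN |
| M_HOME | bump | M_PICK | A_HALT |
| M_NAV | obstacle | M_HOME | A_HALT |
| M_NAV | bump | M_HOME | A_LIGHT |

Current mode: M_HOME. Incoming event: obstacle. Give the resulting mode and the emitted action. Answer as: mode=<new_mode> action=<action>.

mode=M_HOME action=A_GO

current mode = M_HOME; filter table to that mode:
  (M_HOME, target_seen) → (M_HOME, A_GO)
  (M_HOME, grasp_fail) → (M_NAV, A_GRAB)
  (M_HOME, obstacle) → (M_HOME, A_GO)  ← event matches
  (M_HOME, arrived) → (M_HOME, A_GO)
  (M_HOME, target_lost) → (M_NAV, A_TURN)
  (M_HOME, bump) → (M_PICK, A_HALT)
event = obstacle selects (M_HOME, A_GO)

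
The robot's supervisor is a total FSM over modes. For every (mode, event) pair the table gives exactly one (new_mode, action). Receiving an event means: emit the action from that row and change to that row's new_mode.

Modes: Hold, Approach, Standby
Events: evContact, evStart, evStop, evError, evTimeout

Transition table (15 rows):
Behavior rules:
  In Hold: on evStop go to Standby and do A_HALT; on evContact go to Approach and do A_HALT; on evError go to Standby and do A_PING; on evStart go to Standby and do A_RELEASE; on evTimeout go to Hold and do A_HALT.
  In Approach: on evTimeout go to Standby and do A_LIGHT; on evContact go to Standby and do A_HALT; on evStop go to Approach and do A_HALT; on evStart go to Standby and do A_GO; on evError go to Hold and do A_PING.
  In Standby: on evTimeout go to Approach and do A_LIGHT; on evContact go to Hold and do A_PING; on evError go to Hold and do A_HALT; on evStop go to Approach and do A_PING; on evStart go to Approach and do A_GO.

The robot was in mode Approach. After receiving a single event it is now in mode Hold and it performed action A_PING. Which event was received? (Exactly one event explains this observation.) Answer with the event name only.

evError

try evContact: (Approach, evContact) → (Standby, A_HALT)
try evStart: (Approach, evStart) → (Standby, A_GO)
try evStop: (Approach, evStop) → (Approach, A_HALT)
try evError: (Approach, evError) → (Hold, A_PING)  ← matches
try evTimeout: (Approach, evTimeout) → (Standby, A_LIGHT)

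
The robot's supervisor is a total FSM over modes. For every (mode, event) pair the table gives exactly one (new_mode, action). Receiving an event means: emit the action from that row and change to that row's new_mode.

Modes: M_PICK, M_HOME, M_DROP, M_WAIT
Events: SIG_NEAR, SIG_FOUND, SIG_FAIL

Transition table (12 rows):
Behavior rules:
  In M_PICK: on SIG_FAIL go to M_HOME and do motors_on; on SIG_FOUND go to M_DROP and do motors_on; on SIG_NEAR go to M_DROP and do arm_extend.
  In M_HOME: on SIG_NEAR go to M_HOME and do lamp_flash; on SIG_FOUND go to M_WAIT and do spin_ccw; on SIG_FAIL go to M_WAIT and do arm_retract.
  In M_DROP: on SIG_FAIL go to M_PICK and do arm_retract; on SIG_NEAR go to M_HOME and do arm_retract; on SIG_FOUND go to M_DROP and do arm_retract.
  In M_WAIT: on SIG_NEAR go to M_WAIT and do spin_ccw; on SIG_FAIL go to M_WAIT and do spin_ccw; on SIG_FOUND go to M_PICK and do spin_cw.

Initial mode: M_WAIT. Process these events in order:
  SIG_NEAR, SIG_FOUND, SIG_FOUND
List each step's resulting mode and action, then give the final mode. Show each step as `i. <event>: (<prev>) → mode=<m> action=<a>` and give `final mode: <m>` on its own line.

final mode: M_DROP

1. SIG_NEAR: (M_WAIT) → mode=M_WAIT action=spin_ccw
2. SIG_FOUND: (M_WAIT) → mode=M_PICK action=spin_cw
3. SIG_FOUND: (M_PICK) → mode=M_DROP action=motors_on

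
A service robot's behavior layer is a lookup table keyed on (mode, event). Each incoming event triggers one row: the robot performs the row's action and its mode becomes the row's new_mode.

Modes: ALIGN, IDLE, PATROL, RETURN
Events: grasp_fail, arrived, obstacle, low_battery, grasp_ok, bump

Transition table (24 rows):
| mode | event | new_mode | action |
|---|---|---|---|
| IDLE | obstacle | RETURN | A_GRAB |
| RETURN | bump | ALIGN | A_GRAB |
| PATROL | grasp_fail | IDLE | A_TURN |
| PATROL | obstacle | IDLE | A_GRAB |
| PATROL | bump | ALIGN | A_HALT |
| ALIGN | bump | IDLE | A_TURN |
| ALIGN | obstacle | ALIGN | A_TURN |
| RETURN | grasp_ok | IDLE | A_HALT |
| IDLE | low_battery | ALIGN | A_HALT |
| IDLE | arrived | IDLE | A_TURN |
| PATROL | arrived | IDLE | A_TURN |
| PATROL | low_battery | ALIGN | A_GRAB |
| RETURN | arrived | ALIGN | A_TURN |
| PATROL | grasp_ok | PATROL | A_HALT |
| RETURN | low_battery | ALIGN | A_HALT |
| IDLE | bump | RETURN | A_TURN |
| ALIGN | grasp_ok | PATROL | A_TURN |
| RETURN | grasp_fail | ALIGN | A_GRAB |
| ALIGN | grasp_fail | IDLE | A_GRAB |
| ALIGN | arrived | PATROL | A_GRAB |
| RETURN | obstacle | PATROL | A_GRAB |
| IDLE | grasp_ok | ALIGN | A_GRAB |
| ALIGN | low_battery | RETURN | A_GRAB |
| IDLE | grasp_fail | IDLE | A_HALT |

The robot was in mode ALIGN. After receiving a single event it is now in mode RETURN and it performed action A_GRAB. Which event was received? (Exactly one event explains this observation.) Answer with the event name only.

low_battery

try grasp_fail: (ALIGN, grasp_fail) → (IDLE, A_GRAB)
try arrived: (ALIGN, arrived) → (PATROL, A_GRAB)
try obstacle: (ALIGN, obstacle) → (ALIGN, A_TURN)
try low_battery: (ALIGN, low_battery) → (RETURN, A_GRAB)  ← matches
try grasp_ok: (ALIGN, grasp_ok) → (PATROL, A_TURN)
try bump: (ALIGN, bump) → (IDLE, A_TURN)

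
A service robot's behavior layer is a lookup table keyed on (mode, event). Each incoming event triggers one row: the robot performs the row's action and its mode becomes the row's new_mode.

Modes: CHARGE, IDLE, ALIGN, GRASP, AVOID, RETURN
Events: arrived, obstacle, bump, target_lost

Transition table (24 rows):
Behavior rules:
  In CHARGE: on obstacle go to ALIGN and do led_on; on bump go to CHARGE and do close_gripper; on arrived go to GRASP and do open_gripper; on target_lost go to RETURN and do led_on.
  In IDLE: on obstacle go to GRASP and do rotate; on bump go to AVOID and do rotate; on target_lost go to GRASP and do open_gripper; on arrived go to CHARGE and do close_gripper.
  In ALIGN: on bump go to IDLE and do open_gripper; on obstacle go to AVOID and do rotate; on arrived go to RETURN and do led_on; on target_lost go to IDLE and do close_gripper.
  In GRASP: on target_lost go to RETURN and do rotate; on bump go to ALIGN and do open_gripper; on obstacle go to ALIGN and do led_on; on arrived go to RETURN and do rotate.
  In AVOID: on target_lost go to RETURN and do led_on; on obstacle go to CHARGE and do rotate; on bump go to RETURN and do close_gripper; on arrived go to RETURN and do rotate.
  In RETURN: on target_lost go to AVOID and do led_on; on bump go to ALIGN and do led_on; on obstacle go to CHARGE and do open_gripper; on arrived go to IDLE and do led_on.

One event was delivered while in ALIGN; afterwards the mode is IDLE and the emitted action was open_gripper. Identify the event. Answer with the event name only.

bump

try arrived: (ALIGN, arrived) → (RETURN, led_on)
try obstacle: (ALIGN, obstacle) → (AVOID, rotate)
try bump: (ALIGN, bump) → (IDLE, open_gripper)  ← matches
try target_lost: (ALIGN, target_lost) → (IDLE, close_gripper)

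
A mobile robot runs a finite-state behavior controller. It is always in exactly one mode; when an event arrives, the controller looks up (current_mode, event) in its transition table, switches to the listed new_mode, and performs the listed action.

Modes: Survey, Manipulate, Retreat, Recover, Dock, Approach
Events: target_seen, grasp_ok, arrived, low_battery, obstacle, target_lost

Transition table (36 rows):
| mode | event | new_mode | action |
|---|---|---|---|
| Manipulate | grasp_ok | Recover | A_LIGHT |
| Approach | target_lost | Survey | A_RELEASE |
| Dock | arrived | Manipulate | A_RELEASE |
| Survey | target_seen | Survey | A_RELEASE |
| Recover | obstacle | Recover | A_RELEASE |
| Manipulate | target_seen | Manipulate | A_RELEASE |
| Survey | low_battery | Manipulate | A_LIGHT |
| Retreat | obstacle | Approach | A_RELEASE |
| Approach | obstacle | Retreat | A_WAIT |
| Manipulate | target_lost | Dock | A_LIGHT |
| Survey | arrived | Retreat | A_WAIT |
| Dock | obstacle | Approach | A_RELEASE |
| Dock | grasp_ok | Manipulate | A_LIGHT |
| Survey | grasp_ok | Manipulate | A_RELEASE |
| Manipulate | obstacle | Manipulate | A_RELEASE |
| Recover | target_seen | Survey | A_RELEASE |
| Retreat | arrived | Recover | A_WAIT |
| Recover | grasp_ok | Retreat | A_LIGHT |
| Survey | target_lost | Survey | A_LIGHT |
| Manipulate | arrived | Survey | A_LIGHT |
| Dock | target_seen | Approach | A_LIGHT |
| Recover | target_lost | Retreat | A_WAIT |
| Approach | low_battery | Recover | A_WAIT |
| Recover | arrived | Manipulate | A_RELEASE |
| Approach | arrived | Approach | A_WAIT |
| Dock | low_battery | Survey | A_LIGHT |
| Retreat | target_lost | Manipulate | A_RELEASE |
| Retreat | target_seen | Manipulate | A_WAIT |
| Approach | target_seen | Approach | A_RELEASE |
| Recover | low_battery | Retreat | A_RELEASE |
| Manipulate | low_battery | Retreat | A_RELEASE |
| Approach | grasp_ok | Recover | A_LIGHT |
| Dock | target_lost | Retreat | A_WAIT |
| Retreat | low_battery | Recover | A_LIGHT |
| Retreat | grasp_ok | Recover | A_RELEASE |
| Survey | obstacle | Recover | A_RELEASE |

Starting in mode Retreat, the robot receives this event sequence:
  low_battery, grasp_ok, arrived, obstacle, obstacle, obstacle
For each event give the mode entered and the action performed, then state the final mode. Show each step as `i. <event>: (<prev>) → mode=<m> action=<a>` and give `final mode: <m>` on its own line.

final mode: Recover

1. low_battery: (Retreat) → mode=Recover action=A_LIGHT
2. grasp_ok: (Recover) → mode=Retreat action=A_LIGHT
3. arrived: (Retreat) → mode=Recover action=A_WAIT
4. obstacle: (Recover) → mode=Recover action=A_RELEASE
5. obstacle: (Recover) → mode=Recover action=A_RELEASE
6. obstacle: (Recover) → mode=Recover action=A_RELEASE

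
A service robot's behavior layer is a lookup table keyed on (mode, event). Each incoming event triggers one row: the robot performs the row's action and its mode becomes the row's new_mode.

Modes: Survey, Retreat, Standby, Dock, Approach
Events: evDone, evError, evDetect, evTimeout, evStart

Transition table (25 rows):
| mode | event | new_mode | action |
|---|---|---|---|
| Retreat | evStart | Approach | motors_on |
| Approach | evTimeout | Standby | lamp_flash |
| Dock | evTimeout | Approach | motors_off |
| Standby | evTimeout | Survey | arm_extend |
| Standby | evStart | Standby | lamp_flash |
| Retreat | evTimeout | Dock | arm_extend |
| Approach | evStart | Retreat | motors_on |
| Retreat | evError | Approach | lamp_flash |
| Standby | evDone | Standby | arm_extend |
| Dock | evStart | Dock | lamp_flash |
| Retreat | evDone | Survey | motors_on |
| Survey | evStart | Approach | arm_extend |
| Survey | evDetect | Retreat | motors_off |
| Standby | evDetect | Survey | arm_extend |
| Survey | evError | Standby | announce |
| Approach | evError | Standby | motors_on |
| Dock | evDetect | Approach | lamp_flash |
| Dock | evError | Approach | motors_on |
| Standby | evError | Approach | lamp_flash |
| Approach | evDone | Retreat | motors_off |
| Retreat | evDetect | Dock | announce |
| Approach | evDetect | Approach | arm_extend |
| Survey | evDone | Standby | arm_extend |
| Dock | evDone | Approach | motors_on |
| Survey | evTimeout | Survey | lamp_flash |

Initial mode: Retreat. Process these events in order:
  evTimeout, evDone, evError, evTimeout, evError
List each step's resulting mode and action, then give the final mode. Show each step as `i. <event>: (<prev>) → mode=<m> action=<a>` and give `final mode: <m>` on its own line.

1. evTimeout: (Retreat) → mode=Dock action=arm_extend
2. evDone: (Dock) → mode=Approach action=motors_on
3. evError: (Approach) → mode=Standby action=motors_on
4. evTimeout: (Standby) → mode=Survey action=arm_extend
5. evError: (Survey) → mode=Standby action=announce

final mode: Standby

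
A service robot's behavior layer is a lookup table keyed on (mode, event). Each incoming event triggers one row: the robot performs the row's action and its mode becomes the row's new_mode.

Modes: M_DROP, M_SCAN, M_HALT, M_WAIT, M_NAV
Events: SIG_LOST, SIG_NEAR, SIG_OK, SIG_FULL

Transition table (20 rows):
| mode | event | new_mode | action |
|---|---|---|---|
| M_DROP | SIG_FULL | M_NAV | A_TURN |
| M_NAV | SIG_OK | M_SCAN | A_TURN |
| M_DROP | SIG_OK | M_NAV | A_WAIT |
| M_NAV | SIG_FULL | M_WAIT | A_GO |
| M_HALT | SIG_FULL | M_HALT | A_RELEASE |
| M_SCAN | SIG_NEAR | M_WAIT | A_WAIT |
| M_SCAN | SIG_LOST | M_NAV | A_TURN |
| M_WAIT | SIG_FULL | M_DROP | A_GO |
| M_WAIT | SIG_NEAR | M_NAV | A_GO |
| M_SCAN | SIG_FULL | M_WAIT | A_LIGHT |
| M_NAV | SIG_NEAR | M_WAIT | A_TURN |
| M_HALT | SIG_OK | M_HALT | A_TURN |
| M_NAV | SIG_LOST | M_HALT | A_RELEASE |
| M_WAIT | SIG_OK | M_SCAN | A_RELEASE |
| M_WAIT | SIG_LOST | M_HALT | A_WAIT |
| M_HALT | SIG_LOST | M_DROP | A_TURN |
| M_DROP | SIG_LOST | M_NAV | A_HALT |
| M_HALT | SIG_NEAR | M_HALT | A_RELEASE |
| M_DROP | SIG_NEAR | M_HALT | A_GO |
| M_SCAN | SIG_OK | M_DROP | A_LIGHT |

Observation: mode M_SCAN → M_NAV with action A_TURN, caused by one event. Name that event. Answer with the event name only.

try SIG_LOST: (M_SCAN, SIG_LOST) → (M_NAV, A_TURN)  ← matches
try SIG_NEAR: (M_SCAN, SIG_NEAR) → (M_WAIT, A_WAIT)
try SIG_OK: (M_SCAN, SIG_OK) → (M_DROP, A_LIGHT)
try SIG_FULL: (M_SCAN, SIG_FULL) → (M_WAIT, A_LIGHT)

SIG_LOST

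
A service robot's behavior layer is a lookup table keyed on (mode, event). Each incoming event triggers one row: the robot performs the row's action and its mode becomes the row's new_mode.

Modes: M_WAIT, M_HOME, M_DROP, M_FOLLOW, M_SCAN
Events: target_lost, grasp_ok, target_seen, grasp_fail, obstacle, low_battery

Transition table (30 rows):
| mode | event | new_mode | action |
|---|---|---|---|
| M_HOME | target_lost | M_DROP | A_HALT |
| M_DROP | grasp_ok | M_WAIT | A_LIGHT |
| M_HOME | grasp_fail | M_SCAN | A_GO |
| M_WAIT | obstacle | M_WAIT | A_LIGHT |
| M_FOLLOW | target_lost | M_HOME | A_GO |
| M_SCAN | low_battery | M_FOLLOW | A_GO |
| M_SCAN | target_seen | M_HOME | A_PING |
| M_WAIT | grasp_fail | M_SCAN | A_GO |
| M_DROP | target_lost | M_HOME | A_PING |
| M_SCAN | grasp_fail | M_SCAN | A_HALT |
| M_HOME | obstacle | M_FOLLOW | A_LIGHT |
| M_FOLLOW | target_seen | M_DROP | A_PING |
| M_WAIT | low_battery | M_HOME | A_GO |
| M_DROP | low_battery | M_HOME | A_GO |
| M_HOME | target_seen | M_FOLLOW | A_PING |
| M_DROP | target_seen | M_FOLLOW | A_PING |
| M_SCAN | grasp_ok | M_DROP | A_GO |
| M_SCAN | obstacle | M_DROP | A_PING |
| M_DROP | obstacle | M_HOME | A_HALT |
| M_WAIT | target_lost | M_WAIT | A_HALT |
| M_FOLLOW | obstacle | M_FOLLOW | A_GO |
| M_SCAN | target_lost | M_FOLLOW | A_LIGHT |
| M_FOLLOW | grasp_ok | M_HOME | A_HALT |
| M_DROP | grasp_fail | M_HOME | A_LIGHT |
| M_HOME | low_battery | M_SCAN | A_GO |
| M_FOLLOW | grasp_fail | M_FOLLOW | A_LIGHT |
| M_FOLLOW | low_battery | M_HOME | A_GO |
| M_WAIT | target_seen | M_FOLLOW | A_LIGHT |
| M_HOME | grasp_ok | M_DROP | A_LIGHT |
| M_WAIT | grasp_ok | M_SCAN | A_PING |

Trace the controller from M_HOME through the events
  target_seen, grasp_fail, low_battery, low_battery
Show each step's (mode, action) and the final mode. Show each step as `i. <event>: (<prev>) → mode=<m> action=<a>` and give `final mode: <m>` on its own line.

1. target_seen: (M_HOME) → mode=M_FOLLOW action=A_PING
2. grasp_fail: (M_FOLLOW) → mode=M_FOLLOW action=A_LIGHT
3. low_battery: (M_FOLLOW) → mode=M_HOME action=A_GO
4. low_battery: (M_HOME) → mode=M_SCAN action=A_GO

final mode: M_SCAN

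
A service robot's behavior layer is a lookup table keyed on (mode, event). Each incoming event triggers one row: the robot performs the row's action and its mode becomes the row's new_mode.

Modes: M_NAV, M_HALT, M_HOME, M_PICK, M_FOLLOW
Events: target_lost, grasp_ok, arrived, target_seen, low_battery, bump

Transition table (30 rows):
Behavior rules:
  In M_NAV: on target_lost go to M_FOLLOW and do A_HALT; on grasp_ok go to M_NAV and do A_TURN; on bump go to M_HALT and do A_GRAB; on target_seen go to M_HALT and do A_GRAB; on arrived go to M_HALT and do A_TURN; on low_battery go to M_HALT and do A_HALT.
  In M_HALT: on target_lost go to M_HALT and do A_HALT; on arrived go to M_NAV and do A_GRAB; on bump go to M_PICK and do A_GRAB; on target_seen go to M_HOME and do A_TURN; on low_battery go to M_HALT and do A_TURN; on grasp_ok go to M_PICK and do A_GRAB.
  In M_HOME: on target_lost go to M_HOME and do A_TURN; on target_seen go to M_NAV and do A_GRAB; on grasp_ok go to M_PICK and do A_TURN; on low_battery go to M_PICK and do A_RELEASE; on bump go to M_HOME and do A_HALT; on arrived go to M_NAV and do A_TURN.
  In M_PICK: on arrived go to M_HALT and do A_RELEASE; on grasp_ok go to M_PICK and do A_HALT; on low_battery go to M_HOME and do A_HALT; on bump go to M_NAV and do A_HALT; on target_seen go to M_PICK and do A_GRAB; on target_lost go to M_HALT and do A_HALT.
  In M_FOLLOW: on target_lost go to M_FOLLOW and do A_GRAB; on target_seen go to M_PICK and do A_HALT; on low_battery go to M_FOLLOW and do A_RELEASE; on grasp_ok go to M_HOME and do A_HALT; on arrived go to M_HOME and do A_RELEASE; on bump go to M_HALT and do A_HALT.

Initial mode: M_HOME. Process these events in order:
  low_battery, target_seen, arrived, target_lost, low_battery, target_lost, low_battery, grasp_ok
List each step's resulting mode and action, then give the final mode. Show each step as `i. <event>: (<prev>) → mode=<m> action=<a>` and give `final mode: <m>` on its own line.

1. low_battery: (M_HOME) → mode=M_PICK action=A_RELEASE
2. target_seen: (M_PICK) → mode=M_PICK action=A_GRAB
3. arrived: (M_PICK) → mode=M_HALT action=A_RELEASE
4. target_lost: (M_HALT) → mode=M_HALT action=A_HALT
5. low_battery: (M_HALT) → mode=M_HALT action=A_TURN
6. target_lost: (M_HALT) → mode=M_HALT action=A_HALT
7. low_battery: (M_HALT) → mode=M_HALT action=A_TURN
8. grasp_ok: (M_HALT) → mode=M_PICK action=A_GRAB

final mode: M_PICK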